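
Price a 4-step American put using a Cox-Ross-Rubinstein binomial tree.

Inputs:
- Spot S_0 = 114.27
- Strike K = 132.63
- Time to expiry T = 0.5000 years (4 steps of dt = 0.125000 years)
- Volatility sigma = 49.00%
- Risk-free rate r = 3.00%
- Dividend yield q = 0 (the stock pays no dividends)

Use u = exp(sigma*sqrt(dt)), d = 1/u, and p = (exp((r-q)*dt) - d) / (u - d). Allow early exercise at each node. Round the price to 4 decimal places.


Answer: Price = V(0,0) = 27.5196

Derivation:
dt = T/N = 0.125000
u = exp(sigma*sqrt(dt)) = 1.189153; d = 1/u = 0.840935
p = (exp((r-q)*dt) - d) / (u - d) = 0.467587
Discount per step: exp(-r*dt) = 0.996257
Stock lattice S(k, i) with i counting down-moves:
  k=0: S(0,0) = 114.2700
  k=1: S(1,0) = 135.8845; S(1,1) = 96.0936
  k=2: S(2,0) = 161.5874; S(2,1) = 114.2700; S(2,2) = 80.8085
  k=3: S(3,0) = 192.1522; S(3,1) = 135.8845; S(3,2) = 96.0936; S(3,3) = 67.9547
  k=4: S(4,0) = 228.4983; S(4,1) = 161.5874; S(4,2) = 114.2700; S(4,3) = 80.8085; S(4,4) = 57.1454
Terminal payoffs V(N, i) = max(K - S_T, 0):
  V(4,0) = 0.000000; V(4,1) = 0.000000; V(4,2) = 18.360000; V(4,3) = 51.821533; V(4,4) = 75.484570
Backward induction: V(k, i) = exp(-r*dt) * [p * V(k+1, i) + (1-p) * V(k+1, i+1)]; then take max(V_cont, immediate exercise) for American.
  V(3,0) = exp(-r*dt) * [p*0.000000 + (1-p)*0.000000] = 0.000000; exercise = 0.000000; V(3,0) = max -> 0.000000
  V(3,1) = exp(-r*dt) * [p*0.000000 + (1-p)*18.360000] = 9.738514; exercise = 0.000000; V(3,1) = max -> 9.738514
  V(3,2) = exp(-r*dt) * [p*18.360000 + (1-p)*51.821533] = 36.039951; exercise = 36.536382; V(3,2) = max -> 36.536382
  V(3,3) = exp(-r*dt) * [p*51.821533 + (1-p)*75.484570] = 64.178918; exercise = 64.675349; V(3,3) = max -> 64.675349
  V(2,0) = exp(-r*dt) * [p*0.000000 + (1-p)*9.738514] = 5.165504; exercise = 0.000000; V(2,0) = max -> 5.165504
  V(2,1) = exp(-r*dt) * [p*9.738514 + (1-p)*36.536382] = 23.916192; exercise = 18.360000; V(2,1) = max -> 23.916192
  V(2,2) = exp(-r*dt) * [p*36.536382 + (1-p)*64.675349] = 51.325102; exercise = 51.821533; V(2,2) = max -> 51.821533
  V(1,0) = exp(-r*dt) * [p*5.165504 + (1-p)*23.916192] = 15.091912; exercise = 0.000000; V(1,0) = max -> 15.091912
  V(1,1) = exp(-r*dt) * [p*23.916192 + (1-p)*51.821533] = 38.628230; exercise = 36.536382; V(1,1) = max -> 38.628230
  V(0,0) = exp(-r*dt) * [p*15.091912 + (1-p)*38.628230] = 27.519561; exercise = 18.360000; V(0,0) = max -> 27.519561


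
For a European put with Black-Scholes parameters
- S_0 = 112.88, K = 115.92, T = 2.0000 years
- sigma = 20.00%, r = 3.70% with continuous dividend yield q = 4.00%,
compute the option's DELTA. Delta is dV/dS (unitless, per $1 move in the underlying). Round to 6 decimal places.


Answer: Delta = -0.451892

Derivation:
d1 = 0.0262513730; d2 = -0.2565913395
phi(d1) = 0.3988048416; exp(-qT) = 0.9231163464; exp(-rT) = 0.9286716938
N(-d1) = 0.4895284201
Delta = -exp(-qT) * N(-d1) = -0.9231163464 * 0.4895284201 = -0.451892


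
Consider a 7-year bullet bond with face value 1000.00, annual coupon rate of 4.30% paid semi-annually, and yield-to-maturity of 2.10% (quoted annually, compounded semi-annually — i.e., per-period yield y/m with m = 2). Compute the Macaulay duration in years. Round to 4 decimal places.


Answer: Macaulay duration = 6.1869 years

Derivation:
Coupon per period c = face * coupon_rate / m = 21.500000
Periods per year m = 2; per-period yield y/m = 0.010500
Number of cashflows N = 14
Cashflows (t years, CF_t, discount factor 1/(1+y/m)^(m*t), PV):
  t = 0.5000: CF_t = 21.500000, DF = 0.989609, PV = 21.276596
  t = 1.0000: CF_t = 21.500000, DF = 0.979326, PV = 21.055513
  t = 1.5000: CF_t = 21.500000, DF = 0.969150, PV = 20.836727
  t = 2.0000: CF_t = 21.500000, DF = 0.959080, PV = 20.620215
  t = 2.5000: CF_t = 21.500000, DF = 0.949114, PV = 20.405952
  t = 3.0000: CF_t = 21.500000, DF = 0.939252, PV = 20.193916
  t = 3.5000: CF_t = 21.500000, DF = 0.929492, PV = 19.984083
  t = 4.0000: CF_t = 21.500000, DF = 0.919834, PV = 19.776431
  t = 4.5000: CF_t = 21.500000, DF = 0.910276, PV = 19.570936
  t = 5.0000: CF_t = 21.500000, DF = 0.900818, PV = 19.367577
  t = 5.5000: CF_t = 21.500000, DF = 0.891457, PV = 19.166330
  t = 6.0000: CF_t = 21.500000, DF = 0.882194, PV = 18.967175
  t = 6.5000: CF_t = 21.500000, DF = 0.873027, PV = 18.770089
  t = 7.0000: CF_t = 1021.500000, DF = 0.863956, PV = 882.530902
Price P = sum_t PV_t = 1142.522442
Macaulay numerator sum_t t * PV_t:
  t * PV_t at t = 0.5000: 10.638298
  t * PV_t at t = 1.0000: 21.055513
  t * PV_t at t = 1.5000: 31.255091
  t * PV_t at t = 2.0000: 41.240430
  t * PV_t at t = 2.5000: 51.014881
  t * PV_t at t = 3.0000: 60.581749
  t * PV_t at t = 3.5000: 69.944292
  t * PV_t at t = 4.0000: 79.105724
  t * PV_t at t = 4.5000: 88.069213
  t * PV_t at t = 5.0000: 96.837883
  t * PV_t at t = 5.5000: 105.414816
  t * PV_t at t = 6.0000: 113.803049
  t * PV_t at t = 6.5000: 122.005577
  t * PV_t at t = 7.0000: 6177.716311
Macaulay duration D = (sum_t t * PV_t) / P = 7068.682826 / 1142.522442 = 6.186909


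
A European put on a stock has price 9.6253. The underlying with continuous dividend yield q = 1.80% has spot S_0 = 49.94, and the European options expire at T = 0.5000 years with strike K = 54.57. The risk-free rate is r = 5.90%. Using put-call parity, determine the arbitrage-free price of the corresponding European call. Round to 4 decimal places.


Answer: Call price = 6.1342

Derivation:
Put-call parity: C - P = S_0 * exp(-qT) - K * exp(-rT).
S_0 * exp(-qT) = 49.9400 * 0.99104038 = 49.49255652
K * exp(-rT) = 54.5700 * 0.97093088 = 52.98369799
C = P + S*exp(-qT) - K*exp(-rT)
C = 9.6253 + 49.49255652 - 52.98369799 = 6.1342


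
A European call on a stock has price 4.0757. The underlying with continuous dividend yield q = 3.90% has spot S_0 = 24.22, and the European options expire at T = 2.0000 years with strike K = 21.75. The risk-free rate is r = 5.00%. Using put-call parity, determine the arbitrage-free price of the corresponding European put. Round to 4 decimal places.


Put-call parity: C - P = S_0 * exp(-qT) - K * exp(-rT).
S_0 * exp(-qT) = 24.2200 * 0.92496443 = 22.40263841
K * exp(-rT) = 21.7500 * 0.90483742 = 19.68021384
P = C - S*exp(-qT) + K*exp(-rT)
P = 4.0757 - 22.40263841 + 19.68021384 = 1.3533

Answer: Put price = 1.3533


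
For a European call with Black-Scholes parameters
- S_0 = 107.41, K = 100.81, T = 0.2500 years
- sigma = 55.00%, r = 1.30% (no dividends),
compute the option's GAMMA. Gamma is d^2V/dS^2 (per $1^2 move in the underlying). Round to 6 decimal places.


Answer: Gamma = 0.012566

Derivation:
d1 = 0.3799208383; d2 = 0.1049208383
phi(d1) = 0.3711650432; exp(-qT) = 1.0000000000; exp(-rT) = 0.9967552755
Gamma = exp(-qT) * phi(d1) / (S * sigma * sqrt(T)) = 1.0000000000 * 0.3711650432 / (107.4100 * 0.5500 * 0.5000000000) = 0.012566


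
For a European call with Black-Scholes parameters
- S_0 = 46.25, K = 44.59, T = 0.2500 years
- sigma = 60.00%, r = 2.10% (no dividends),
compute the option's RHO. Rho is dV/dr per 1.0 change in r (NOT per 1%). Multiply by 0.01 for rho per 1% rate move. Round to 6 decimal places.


Answer: Rho = 5.497404

Derivation:
d1 = 0.2893394844; d2 = -0.0106605156
phi(d1) = 0.3825877647; exp(-qT) = 1.0000000000; exp(-rT) = 0.9947637572
N(d2) = 0.4957471501
Rho = K*T*exp(-rT)*N(d2) = 44.5900 * 0.2500 * 0.9947637572 * 0.4957471501 = 5.497404


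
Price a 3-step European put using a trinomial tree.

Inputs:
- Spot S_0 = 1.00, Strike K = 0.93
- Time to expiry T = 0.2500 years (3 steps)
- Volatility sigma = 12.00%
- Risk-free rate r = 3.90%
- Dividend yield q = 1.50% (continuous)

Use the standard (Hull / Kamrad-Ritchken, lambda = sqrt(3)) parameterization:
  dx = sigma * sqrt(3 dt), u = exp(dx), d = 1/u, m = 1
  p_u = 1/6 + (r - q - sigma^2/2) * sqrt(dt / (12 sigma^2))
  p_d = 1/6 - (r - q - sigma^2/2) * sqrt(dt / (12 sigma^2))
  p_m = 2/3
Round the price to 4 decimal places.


Answer: Price = V(0,0) = 0.0024

Derivation:
dt = T/N = 0.083333; dx = sigma*sqrt(3*dt) = 0.060000
u = exp(dx) = 1.061837; d = 1/u = 0.941765
p_u = 0.178333, p_m = 0.666667, p_d = 0.155000
Discount per step: exp(-r*dt) = 0.996755
Stock lattice S(k, j) with j the centered position index:
  k=0: S(0,+0) = 1.0000
  k=1: S(1,-1) = 0.9418; S(1,+0) = 1.0000; S(1,+1) = 1.0618
  k=2: S(2,-2) = 0.8869; S(2,-1) = 0.9418; S(2,+0) = 1.0000; S(2,+1) = 1.0618; S(2,+2) = 1.1275
  k=3: S(3,-3) = 0.8353; S(3,-2) = 0.8869; S(3,-1) = 0.9418; S(3,+0) = 1.0000; S(3,+1) = 1.0618; S(3,+2) = 1.1275; S(3,+3) = 1.1972
Terminal payoffs V(N, j) = max(K - S_T, 0):
  V(3,-3) = 0.094730; V(3,-2) = 0.043080; V(3,-1) = 0.000000; V(3,+0) = 0.000000; V(3,+1) = 0.000000; V(3,+2) = 0.000000; V(3,+3) = 0.000000
Backward induction: V(k, j) = exp(-r*dt) * [p_u * V(k+1, j+1) + p_m * V(k+1, j) + p_d * V(k+1, j-1)]
  V(2,-2) = exp(-r*dt) * [p_u*0.000000 + p_m*0.043080 + p_d*0.094730] = 0.043262
  V(2,-1) = exp(-r*dt) * [p_u*0.000000 + p_m*0.000000 + p_d*0.043080] = 0.006656
  V(2,+0) = exp(-r*dt) * [p_u*0.000000 + p_m*0.000000 + p_d*0.000000] = 0.000000
  V(2,+1) = exp(-r*dt) * [p_u*0.000000 + p_m*0.000000 + p_d*0.000000] = 0.000000
  V(2,+2) = exp(-r*dt) * [p_u*0.000000 + p_m*0.000000 + p_d*0.000000] = 0.000000
  V(1,-1) = exp(-r*dt) * [p_u*0.000000 + p_m*0.006656 + p_d*0.043262] = 0.011107
  V(1,+0) = exp(-r*dt) * [p_u*0.000000 + p_m*0.000000 + p_d*0.006656] = 0.001028
  V(1,+1) = exp(-r*dt) * [p_u*0.000000 + p_m*0.000000 + p_d*0.000000] = 0.000000
  V(0,+0) = exp(-r*dt) * [p_u*0.000000 + p_m*0.001028 + p_d*0.011107] = 0.002399


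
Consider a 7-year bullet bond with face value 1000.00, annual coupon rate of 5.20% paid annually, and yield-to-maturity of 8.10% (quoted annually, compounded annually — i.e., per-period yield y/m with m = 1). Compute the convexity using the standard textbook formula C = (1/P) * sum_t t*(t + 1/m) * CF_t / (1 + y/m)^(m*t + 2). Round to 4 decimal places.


Coupon per period c = face * coupon_rate / m = 52.000000
Periods per year m = 1; per-period yield y/m = 0.081000
Number of cashflows N = 7
Cashflows (t years, CF_t, discount factor 1/(1+y/m)^(m*t), PV):
  t = 1.0000: CF_t = 52.000000, DF = 0.925069, PV = 48.103608
  t = 2.0000: CF_t = 52.000000, DF = 0.855753, PV = 44.499175
  t = 3.0000: CF_t = 52.000000, DF = 0.791631, PV = 41.164824
  t = 4.0000: CF_t = 52.000000, DF = 0.732314, PV = 38.080318
  t = 5.0000: CF_t = 52.000000, DF = 0.677441, PV = 35.226936
  t = 6.0000: CF_t = 52.000000, DF = 0.626680, PV = 32.587360
  t = 7.0000: CF_t = 1052.000000, DF = 0.579722, PV = 609.868050
Price P = sum_t PV_t = 849.530271
Convexity numerator sum_t t*(t + 1/m) * CF_t / (1+y/m)^(m*t + 2):
  t = 1.0000: term = 82.329648
  t = 2.0000: term = 228.481909
  t = 3.0000: term = 422.723235
  t = 4.0000: term = 651.747202
  t = 5.0000: term = 904.367071
  t = 6.0000: term = 1171.243200
  t = 7.0000: term = 29226.211395
Convexity = (1/P) * sum = 32687.103660 / 849.530271 = 38.476679

Answer: Convexity = 38.4767


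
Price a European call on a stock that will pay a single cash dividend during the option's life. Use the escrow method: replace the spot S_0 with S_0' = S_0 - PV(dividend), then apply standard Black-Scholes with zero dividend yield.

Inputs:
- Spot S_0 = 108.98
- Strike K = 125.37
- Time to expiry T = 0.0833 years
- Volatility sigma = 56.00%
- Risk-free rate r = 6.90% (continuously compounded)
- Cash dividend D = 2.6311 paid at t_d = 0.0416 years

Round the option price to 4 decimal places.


PV(D) = D * exp(-r * t_d) = 2.6311 * 0.99713372 = 2.62355852
S_0' = S_0 - PV(D) = 108.9800 - 2.62355852 = 106.35644148
d1 = (ln(S_0'/K) + (r + sigma^2/2)*T) / (sigma*sqrt(T)) = -0.90124331
d2 = d1 - sigma*sqrt(T) = -1.06286905
exp(-rT) = 0.99426879
N(d1) = 0.18372949; N(d2) = 0.14392067
C = S_0' * N(d1) - K * exp(-rT) * N(d2) = 106.35644148 * 0.18372949 - 125.3700 * 0.99426879 * 0.14392067 = 1.6009

Answer: Price = 1.6009


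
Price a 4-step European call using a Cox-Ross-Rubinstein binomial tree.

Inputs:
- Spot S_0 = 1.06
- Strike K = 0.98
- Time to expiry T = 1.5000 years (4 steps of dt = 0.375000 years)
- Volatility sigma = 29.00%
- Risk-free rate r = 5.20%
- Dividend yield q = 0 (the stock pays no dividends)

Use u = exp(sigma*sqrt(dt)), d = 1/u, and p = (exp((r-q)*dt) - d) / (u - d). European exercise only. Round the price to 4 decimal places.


dt = T/N = 0.375000
u = exp(sigma*sqrt(dt)) = 1.194333; d = 1/u = 0.837287
p = (exp((r-q)*dt) - d) / (u - d) = 0.510870
Discount per step: exp(-r*dt) = 0.980689
Stock lattice S(k, i) with i counting down-moves:
  k=0: S(0,0) = 1.0600
  k=1: S(1,0) = 1.2660; S(1,1) = 0.8875
  k=2: S(2,0) = 1.5120; S(2,1) = 1.0600; S(2,2) = 0.7431
  k=3: S(3,0) = 1.8059; S(3,1) = 1.2660; S(3,2) = 0.8875; S(3,3) = 0.6222
  k=4: S(4,0) = 2.1568; S(4,1) = 1.5120; S(4,2) = 1.0600; S(4,3) = 0.7431; S(4,4) = 0.5210
Terminal payoffs V(N, i) = max(S_T - K, 0):
  V(4,0) = 1.176790; V(4,1) = 0.532018; V(4,2) = 0.080000; V(4,3) = 0.000000; V(4,4) = 0.000000
Backward induction: V(k, i) = exp(-r*dt) * [p * V(k+1, i) + (1-p) * V(k+1, i+1)].
  V(3,0) = exp(-r*dt) * [p*1.176790 + (1-p)*0.532018] = 0.844778
  V(3,1) = exp(-r*dt) * [p*0.532018 + (1-p)*0.080000] = 0.304918
  V(3,2) = exp(-r*dt) * [p*0.080000 + (1-p)*0.000000] = 0.040080
  V(3,3) = exp(-r*dt) * [p*0.000000 + (1-p)*0.000000] = 0.000000
  V(2,0) = exp(-r*dt) * [p*0.844778 + (1-p)*0.304918] = 0.569502
  V(2,1) = exp(-r*dt) * [p*0.304918 + (1-p)*0.040080] = 0.171991
  V(2,2) = exp(-r*dt) * [p*0.040080 + (1-p)*0.000000] = 0.020080
  V(1,0) = exp(-r*dt) * [p*0.569502 + (1-p)*0.171991] = 0.367825
  V(1,1) = exp(-r*dt) * [p*0.171991 + (1-p)*0.020080] = 0.095801
  V(0,0) = exp(-r*dt) * [p*0.367825 + (1-p)*0.095801] = 0.230236

Answer: Price = V(0,0) = 0.2302


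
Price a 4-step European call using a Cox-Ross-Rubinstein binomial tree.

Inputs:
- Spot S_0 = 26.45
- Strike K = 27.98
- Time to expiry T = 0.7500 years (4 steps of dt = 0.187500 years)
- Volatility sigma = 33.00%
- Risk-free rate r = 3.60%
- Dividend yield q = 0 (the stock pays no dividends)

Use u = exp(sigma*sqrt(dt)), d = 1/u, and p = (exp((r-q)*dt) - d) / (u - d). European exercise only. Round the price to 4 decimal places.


dt = T/N = 0.187500
u = exp(sigma*sqrt(dt)) = 1.153608; d = 1/u = 0.866846
p = (exp((r-q)*dt) - d) / (u - d) = 0.487955
Discount per step: exp(-r*dt) = 0.993273
Stock lattice S(k, i) with i counting down-moves:
  k=0: S(0,0) = 26.4500
  k=1: S(1,0) = 30.5129; S(1,1) = 22.9281
  k=2: S(2,0) = 35.1999; S(2,1) = 26.4500; S(2,2) = 19.8751
  k=3: S(3,0) = 40.6069; S(3,1) = 30.5129; S(3,2) = 22.9281; S(3,3) = 17.2286
  k=4: S(4,0) = 46.8445; S(4,1) = 35.1999; S(4,2) = 26.4500; S(4,3) = 19.8751; S(4,4) = 14.9346
Terminal payoffs V(N, i) = max(S_T - K, 0):
  V(4,0) = 18.864468; V(4,1) = 7.219946; V(4,2) = 0.000000; V(4,3) = 0.000000; V(4,4) = 0.000000
Backward induction: V(k, i) = exp(-r*dt) * [p * V(k+1, i) + (1-p) * V(k+1, i+1)].
  V(3,0) = exp(-r*dt) * [p*18.864468 + (1-p)*7.219946] = 12.815159
  V(3,1) = exp(-r*dt) * [p*7.219946 + (1-p)*0.000000] = 3.499311
  V(3,2) = exp(-r*dt) * [p*0.000000 + (1-p)*0.000000] = 0.000000
  V(3,3) = exp(-r*dt) * [p*0.000000 + (1-p)*0.000000] = 0.000000
  V(2,0) = exp(-r*dt) * [p*12.815159 + (1-p)*3.499311] = 7.990909
  V(2,1) = exp(-r*dt) * [p*3.499311 + (1-p)*0.000000] = 1.696021
  V(2,2) = exp(-r*dt) * [p*0.000000 + (1-p)*0.000000] = 0.000000
  V(1,0) = exp(-r*dt) * [p*7.990909 + (1-p)*1.696021] = 4.735572
  V(1,1) = exp(-r*dt) * [p*1.696021 + (1-p)*0.000000] = 0.822015
  V(0,0) = exp(-r*dt) * [p*4.735572 + (1-p)*0.822015] = 2.713280

Answer: Price = V(0,0) = 2.7133


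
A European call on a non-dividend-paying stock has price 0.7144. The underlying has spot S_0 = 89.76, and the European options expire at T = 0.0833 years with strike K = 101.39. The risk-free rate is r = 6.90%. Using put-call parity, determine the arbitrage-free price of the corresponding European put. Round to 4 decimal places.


Put-call parity: C - P = S_0 * exp(-qT) - K * exp(-rT).
S_0 * exp(-qT) = 89.7600 * 1.00000000 = 89.76000000
K * exp(-rT) = 101.3900 * 0.99426879 = 100.80891226
P = C - S*exp(-qT) + K*exp(-rT)
P = 0.7144 - 89.76000000 + 100.80891226 = 11.7633

Answer: Put price = 11.7633


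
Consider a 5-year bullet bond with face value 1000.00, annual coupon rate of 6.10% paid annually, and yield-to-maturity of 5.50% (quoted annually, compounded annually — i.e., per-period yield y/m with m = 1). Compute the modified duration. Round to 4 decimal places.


Answer: Modified duration = 4.2321

Derivation:
Coupon per period c = face * coupon_rate / m = 61.000000
Periods per year m = 1; per-period yield y/m = 0.055000
Number of cashflows N = 5
Cashflows (t years, CF_t, discount factor 1/(1+y/m)^(m*t), PV):
  t = 1.0000: CF_t = 61.000000, DF = 0.947867, PV = 57.819905
  t = 2.0000: CF_t = 61.000000, DF = 0.898452, PV = 54.805597
  t = 3.0000: CF_t = 61.000000, DF = 0.851614, PV = 51.948434
  t = 4.0000: CF_t = 61.000000, DF = 0.807217, PV = 49.240221
  t = 5.0000: CF_t = 1061.000000, DF = 0.765134, PV = 811.807549
Price P = sum_t PV_t = 1025.621707
First compute Macaulay numerator sum_t t * PV_t:
  t * PV_t at t = 1.0000: 57.819905
  t * PV_t at t = 2.0000: 109.611195
  t * PV_t at t = 3.0000: 155.845301
  t * PV_t at t = 4.0000: 196.960885
  t * PV_t at t = 5.0000: 4059.037747
Macaulay duration D = 4579.275033 / 1025.621707 = 4.464877
Modified duration = D / (1 + y/m) = 4.464877 / (1 + 0.055000) = 4.232111


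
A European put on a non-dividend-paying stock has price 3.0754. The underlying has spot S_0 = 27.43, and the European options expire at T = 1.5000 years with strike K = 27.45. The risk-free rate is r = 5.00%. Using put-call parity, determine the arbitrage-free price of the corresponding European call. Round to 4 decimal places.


Answer: Call price = 5.0388

Derivation:
Put-call parity: C - P = S_0 * exp(-qT) - K * exp(-rT).
S_0 * exp(-qT) = 27.4300 * 1.00000000 = 27.43000000
K * exp(-rT) = 27.4500 * 0.92774349 = 25.46655870
C = P + S*exp(-qT) - K*exp(-rT)
C = 3.0754 + 27.43000000 - 25.46655870 = 5.0388


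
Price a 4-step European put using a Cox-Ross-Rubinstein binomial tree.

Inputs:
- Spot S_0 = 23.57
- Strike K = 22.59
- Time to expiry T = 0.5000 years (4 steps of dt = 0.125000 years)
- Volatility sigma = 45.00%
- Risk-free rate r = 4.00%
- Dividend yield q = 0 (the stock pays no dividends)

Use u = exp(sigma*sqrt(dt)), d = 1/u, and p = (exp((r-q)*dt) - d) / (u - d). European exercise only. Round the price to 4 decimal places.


dt = T/N = 0.125000
u = exp(sigma*sqrt(dt)) = 1.172454; d = 1/u = 0.852912
p = (exp((r-q)*dt) - d) / (u - d) = 0.475996
Discount per step: exp(-r*dt) = 0.995012
Stock lattice S(k, i) with i counting down-moves:
  k=0: S(0,0) = 23.5700
  k=1: S(1,0) = 27.6347; S(1,1) = 20.1031
  k=2: S(2,0) = 32.4005; S(2,1) = 23.5700; S(2,2) = 17.1462
  k=3: S(3,0) = 37.9881; S(3,1) = 27.6347; S(3,2) = 20.1031; S(3,3) = 14.6242
  k=4: S(4,0) = 44.5392; S(4,1) = 32.4005; S(4,2) = 23.5700; S(4,3) = 17.1462; S(4,4) = 12.4732
Terminal payoffs V(N, i) = max(K - S_T, 0):
  V(4,0) = 0.000000; V(4,1) = 0.000000; V(4,2) = 0.000000; V(4,3) = 5.443798; V(4,4) = 10.116847
Backward induction: V(k, i) = exp(-r*dt) * [p * V(k+1, i) + (1-p) * V(k+1, i+1)].
  V(3,0) = exp(-r*dt) * [p*0.000000 + (1-p)*0.000000] = 0.000000
  V(3,1) = exp(-r*dt) * [p*0.000000 + (1-p)*0.000000] = 0.000000
  V(3,2) = exp(-r*dt) * [p*0.000000 + (1-p)*5.443798] = 2.838348
  V(3,3) = exp(-r*dt) * [p*5.443798 + (1-p)*10.116847] = 7.853133
  V(2,0) = exp(-r*dt) * [p*0.000000 + (1-p)*0.000000] = 0.000000
  V(2,1) = exp(-r*dt) * [p*0.000000 + (1-p)*2.838348] = 1.479889
  V(2,2) = exp(-r*dt) * [p*2.838348 + (1-p)*7.853133] = 5.438855
  V(1,0) = exp(-r*dt) * [p*0.000000 + (1-p)*1.479889] = 0.771601
  V(1,1) = exp(-r*dt) * [p*1.479889 + (1-p)*5.438855] = 3.536677
  V(0,0) = exp(-r*dt) * [p*0.771601 + (1-p)*3.536677] = 2.209438

Answer: Price = V(0,0) = 2.2094


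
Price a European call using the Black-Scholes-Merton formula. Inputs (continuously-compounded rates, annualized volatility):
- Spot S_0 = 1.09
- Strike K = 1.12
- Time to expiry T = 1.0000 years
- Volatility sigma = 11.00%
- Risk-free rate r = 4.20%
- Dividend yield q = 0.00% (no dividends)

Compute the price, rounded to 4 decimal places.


Answer: Price = 0.0559

Derivation:
d1 = (ln(S/K) + (r - q + 0.5*sigma^2) * T) / (sigma * sqrt(T)) = 0.18999101
d2 = d1 - sigma * sqrt(T) = 0.07999101
exp(-rT) = 0.95886978; exp(-qT) = 1.00000000
C = S_0 * exp(-qT) * N(d1) - K * exp(-rT) * N(d2)
N(d1) = 0.57534191; N(d2) = 0.53187780
C = 1.0900 * 1.00000000 * 0.57534191 - 1.1200 * 0.95886978 * 0.53187780 = 0.0559


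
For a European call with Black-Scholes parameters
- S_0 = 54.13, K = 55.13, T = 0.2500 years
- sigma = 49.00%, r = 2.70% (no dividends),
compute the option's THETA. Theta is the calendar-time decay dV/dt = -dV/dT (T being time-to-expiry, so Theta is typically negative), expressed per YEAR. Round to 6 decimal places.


d1 = 0.0753348090; d2 = -0.1696651910
phi(d1) = 0.3978118199; exp(-qT) = 1.0000000000; exp(-rT) = 0.9932727301
Theta = -S*exp(-qT)*phi(d1)*sigma/(2*sqrt(T)) - r*K*exp(-rT)*N(d2) + q*S*exp(-qT)*N(d1)
N(d1) = 0.5300258367; N(d2) = 0.4326367253; sqrt(T) = 0.5000000000
Term 1 = -54.1300 * 1.0000000000 * 0.3978118199 * 0.4900 / (2 * 0.5000000000) = -10.5514413675
Term 2 = -0.0270 * 55.1300 * 0.9932727301 * 0.4326367253 = -0.6396518372
Term 3 = 0 (no dividend yield, q = 0)
Theta = -10.5514413675 + (-0.6396518372) + (0.0000000000) = -11.191093

Answer: Theta = -11.191093


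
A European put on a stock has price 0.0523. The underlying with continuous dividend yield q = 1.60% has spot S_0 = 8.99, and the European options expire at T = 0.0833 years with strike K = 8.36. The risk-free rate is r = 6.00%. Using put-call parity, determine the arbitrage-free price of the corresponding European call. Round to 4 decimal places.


Answer: Call price = 0.7120

Derivation:
Put-call parity: C - P = S_0 * exp(-qT) - K * exp(-rT).
S_0 * exp(-qT) = 8.9900 * 0.99866809 = 8.97802611
K * exp(-rT) = 8.3600 * 0.99501447 = 8.31832096
C = P + S*exp(-qT) - K*exp(-rT)
C = 0.0523 + 8.97802611 - 8.31832096 = 0.7120


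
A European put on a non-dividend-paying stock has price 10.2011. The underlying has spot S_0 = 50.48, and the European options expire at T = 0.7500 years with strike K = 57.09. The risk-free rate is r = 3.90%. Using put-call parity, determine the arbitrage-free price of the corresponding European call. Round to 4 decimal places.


Put-call parity: C - P = S_0 * exp(-qT) - K * exp(-rT).
S_0 * exp(-qT) = 50.4800 * 1.00000000 = 50.48000000
K * exp(-rT) = 57.0900 * 0.97117364 = 55.44430315
C = P + S*exp(-qT) - K*exp(-rT)
C = 10.2011 + 50.48000000 - 55.44430315 = 5.2368

Answer: Call price = 5.2368


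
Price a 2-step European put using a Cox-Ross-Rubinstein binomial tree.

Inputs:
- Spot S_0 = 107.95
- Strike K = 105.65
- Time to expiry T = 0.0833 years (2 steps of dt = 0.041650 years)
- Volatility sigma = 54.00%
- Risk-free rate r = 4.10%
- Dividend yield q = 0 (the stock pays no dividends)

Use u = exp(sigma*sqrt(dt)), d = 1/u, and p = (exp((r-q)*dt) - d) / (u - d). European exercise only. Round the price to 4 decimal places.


dt = T/N = 0.041650
u = exp(sigma*sqrt(dt)) = 1.116507; d = 1/u = 0.895651
p = (exp((r-q)*dt) - d) / (u - d) = 0.480215
Discount per step: exp(-r*dt) = 0.998294
Stock lattice S(k, i) with i counting down-moves:
  k=0: S(0,0) = 107.9500
  k=1: S(1,0) = 120.5269; S(1,1) = 96.6855
  k=2: S(2,0) = 134.5691; S(2,1) = 107.9500; S(2,2) = 86.5964
Terminal payoffs V(N, i) = max(K - S_T, 0):
  V(2,0) = 0.000000; V(2,1) = 0.000000; V(2,2) = 19.053606
Backward induction: V(k, i) = exp(-r*dt) * [p * V(k+1, i) + (1-p) * V(k+1, i+1)].
  V(1,0) = exp(-r*dt) * [p*0.000000 + (1-p)*0.000000] = 0.000000
  V(1,1) = exp(-r*dt) * [p*0.000000 + (1-p)*19.053606] = 9.886878
  V(0,0) = exp(-r*dt) * [p*0.000000 + (1-p)*9.886878] = 5.130281

Answer: Price = V(0,0) = 5.1303


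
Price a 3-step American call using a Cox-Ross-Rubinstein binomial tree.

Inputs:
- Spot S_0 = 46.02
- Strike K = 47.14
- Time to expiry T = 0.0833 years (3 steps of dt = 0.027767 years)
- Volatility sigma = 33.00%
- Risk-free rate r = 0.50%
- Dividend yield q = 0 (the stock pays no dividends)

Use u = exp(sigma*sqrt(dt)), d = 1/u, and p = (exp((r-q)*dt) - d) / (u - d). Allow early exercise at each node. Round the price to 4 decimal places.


Answer: Price = V(0,0) = 1.3674

Derivation:
dt = T/N = 0.027767
u = exp(sigma*sqrt(dt)) = 1.056529; d = 1/u = 0.946496
p = (exp((r-q)*dt) - d) / (u - d) = 0.487518
Discount per step: exp(-r*dt) = 0.999861
Stock lattice S(k, i) with i counting down-moves:
  k=0: S(0,0) = 46.0200
  k=1: S(1,0) = 48.6215; S(1,1) = 43.5577
  k=2: S(2,0) = 51.3700; S(2,1) = 46.0200; S(2,2) = 41.2272
  k=3: S(3,0) = 54.2739; S(3,1) = 48.6215; S(3,2) = 43.5577; S(3,3) = 39.0214
Terminal payoffs V(N, i) = max(S_T - K, 0):
  V(3,0) = 7.133880; V(3,1) = 1.481464; V(3,2) = 0.000000; V(3,3) = 0.000000
Backward induction: V(k, i) = exp(-r*dt) * [p * V(k+1, i) + (1-p) * V(k+1, i+1)]; then take max(V_cont, immediate exercise) for American.
  V(2,0) = exp(-r*dt) * [p*7.133880 + (1-p)*1.481464] = 4.236531; exercise = 4.229987; V(2,0) = max -> 4.236531
  V(2,1) = exp(-r*dt) * [p*1.481464 + (1-p)*0.000000] = 0.722140; exercise = 0.000000; V(2,1) = max -> 0.722140
  V(2,2) = exp(-r*dt) * [p*0.000000 + (1-p)*0.000000] = 0.000000; exercise = 0.000000; V(2,2) = max -> 0.000000
  V(1,0) = exp(-r*dt) * [p*4.236531 + (1-p)*0.722140] = 2.435131; exercise = 1.481464; V(1,0) = max -> 2.435131
  V(1,1) = exp(-r*dt) * [p*0.722140 + (1-p)*0.000000] = 0.352008; exercise = 0.000000; V(1,1) = max -> 0.352008
  V(0,0) = exp(-r*dt) * [p*2.435131 + (1-p)*0.352008] = 1.367378; exercise = 0.000000; V(0,0) = max -> 1.367378


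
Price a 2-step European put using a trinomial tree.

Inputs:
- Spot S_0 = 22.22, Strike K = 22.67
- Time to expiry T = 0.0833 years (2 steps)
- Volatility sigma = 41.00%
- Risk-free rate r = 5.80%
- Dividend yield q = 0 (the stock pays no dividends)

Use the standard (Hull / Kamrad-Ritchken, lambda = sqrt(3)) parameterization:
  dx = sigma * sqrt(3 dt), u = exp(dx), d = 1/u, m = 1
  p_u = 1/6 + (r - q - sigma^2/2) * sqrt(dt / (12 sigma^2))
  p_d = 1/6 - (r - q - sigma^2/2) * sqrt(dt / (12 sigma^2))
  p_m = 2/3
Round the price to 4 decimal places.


Answer: Price = V(0,0) = 1.1781

Derivation:
dt = T/N = 0.041650; dx = sigma*sqrt(3*dt) = 0.144928
u = exp(dx) = 1.155956; d = 1/u = 0.865085
p_u = 0.162923, p_m = 0.666667, p_d = 0.170410
Discount per step: exp(-r*dt) = 0.997587
Stock lattice S(k, j) with j the centered position index:
  k=0: S(0,+0) = 22.2200
  k=1: S(1,-1) = 19.2222; S(1,+0) = 22.2200; S(1,+1) = 25.6853
  k=2: S(2,-2) = 16.6288; S(2,-1) = 19.2222; S(2,+0) = 22.2200; S(2,+1) = 25.6853; S(2,+2) = 29.6911
Terminal payoffs V(N, j) = max(K - S_T, 0):
  V(2,-2) = 6.041186; V(2,-1) = 3.447819; V(2,+0) = 0.450000; V(2,+1) = 0.000000; V(2,+2) = 0.000000
Backward induction: V(k, j) = exp(-r*dt) * [p_u * V(k+1, j+1) + p_m * V(k+1, j) + p_d * V(k+1, j-1)]
  V(1,-1) = exp(-r*dt) * [p_u*0.450000 + p_m*3.447819 + p_d*6.041186] = 3.393132
  V(1,+0) = exp(-r*dt) * [p_u*0.000000 + p_m*0.450000 + p_d*3.447819] = 0.885401
  V(1,+1) = exp(-r*dt) * [p_u*0.000000 + p_m*0.000000 + p_d*0.450000] = 0.076499
  V(0,+0) = exp(-r*dt) * [p_u*0.076499 + p_m*0.885401 + p_d*3.393132] = 1.178105


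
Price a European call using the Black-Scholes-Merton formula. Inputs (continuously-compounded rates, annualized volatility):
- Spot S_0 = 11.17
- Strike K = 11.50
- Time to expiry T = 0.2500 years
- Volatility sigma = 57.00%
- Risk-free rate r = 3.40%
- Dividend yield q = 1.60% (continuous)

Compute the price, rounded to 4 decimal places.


d1 = (ln(S/K) + (r - q + 0.5*sigma^2) * T) / (sigma * sqrt(T)) = 0.05613010
d2 = d1 - sigma * sqrt(T) = -0.22886990
exp(-rT) = 0.99153602; exp(-qT) = 0.99600799
C = S_0 * exp(-qT) * N(d1) - K * exp(-rT) * N(d2)
N(d1) = 0.52238092; N(d2) = 0.40948502
C = 11.1700 * 0.99600799 * 0.52238092 - 11.5000 * 0.99153602 * 0.40948502 = 1.1425

Answer: Price = 1.1425


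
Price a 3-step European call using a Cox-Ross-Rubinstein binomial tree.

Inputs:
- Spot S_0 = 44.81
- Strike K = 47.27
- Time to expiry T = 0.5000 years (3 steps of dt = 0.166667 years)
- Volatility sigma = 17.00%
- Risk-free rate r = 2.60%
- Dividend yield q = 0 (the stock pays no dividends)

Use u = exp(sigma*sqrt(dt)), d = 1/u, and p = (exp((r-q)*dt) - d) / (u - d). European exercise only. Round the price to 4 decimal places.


Answer: Price = V(0,0) = 1.3491

Derivation:
dt = T/N = 0.166667
u = exp(sigma*sqrt(dt)) = 1.071867; d = 1/u = 0.932951
p = (exp((r-q)*dt) - d) / (u - d) = 0.513918
Discount per step: exp(-r*dt) = 0.995676
Stock lattice S(k, i) with i counting down-moves:
  k=0: S(0,0) = 44.8100
  k=1: S(1,0) = 48.0304; S(1,1) = 41.8056
  k=2: S(2,0) = 51.4822; S(2,1) = 44.8100; S(2,2) = 39.0025
  k=3: S(3,0) = 55.1821; S(3,1) = 48.0304; S(3,2) = 41.8056; S(3,3) = 36.3875
Terminal payoffs V(N, i) = max(S_T - K, 0):
  V(3,0) = 7.912063; V(3,1) = 0.760371; V(3,2) = 0.000000; V(3,3) = 0.000000
Backward induction: V(k, i) = exp(-r*dt) * [p * V(k+1, i) + (1-p) * V(k+1, i+1)].
  V(2,0) = exp(-r*dt) * [p*7.912063 + (1-p)*0.760371] = 4.416574
  V(2,1) = exp(-r*dt) * [p*0.760371 + (1-p)*0.000000] = 0.389079
  V(2,2) = exp(-r*dt) * [p*0.000000 + (1-p)*0.000000] = 0.000000
  V(1,0) = exp(-r*dt) * [p*4.416574 + (1-p)*0.389079] = 2.448249
  V(1,1) = exp(-r*dt) * [p*0.389079 + (1-p)*0.000000] = 0.199090
  V(0,0) = exp(-r*dt) * [p*2.448249 + (1-p)*0.199090] = 1.349115


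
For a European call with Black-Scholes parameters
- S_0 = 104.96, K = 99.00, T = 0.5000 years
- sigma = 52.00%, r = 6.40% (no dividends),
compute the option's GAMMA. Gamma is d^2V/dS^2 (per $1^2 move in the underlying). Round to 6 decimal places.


d1 = 0.4298651025; d2 = 0.0621695763
phi(d1) = 0.3637346952; exp(-qT) = 1.0000000000; exp(-rT) = 0.9685065821
Gamma = exp(-qT) * phi(d1) / (S * sigma * sqrt(T)) = 1.0000000000 * 0.3637346952 / (104.9600 * 0.5200 * 0.7071067812) = 0.009425

Answer: Gamma = 0.009425


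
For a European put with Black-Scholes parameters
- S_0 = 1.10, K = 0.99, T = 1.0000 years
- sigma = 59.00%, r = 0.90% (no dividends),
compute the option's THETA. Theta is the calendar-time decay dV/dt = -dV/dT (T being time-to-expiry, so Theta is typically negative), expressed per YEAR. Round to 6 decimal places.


Answer: Theta = -0.110107

Derivation:
d1 = 0.4888313825; d2 = -0.1011686175
phi(d1) = 0.3540147877; exp(-qT) = 1.0000000000; exp(-rT) = 0.9910403788
Theta = -S*exp(-qT)*phi(d1)*sigma/(2*sqrt(T)) + r*K*exp(-rT)*N(-d2) - q*S*exp(-qT)*N(-d1)
N(-d1) = 0.3124805391; N(-d2) = 0.5402916958; sqrt(T) = 1.0000000000
Term 1 = -1.1000 * 1.0000000000 * 0.3540147877 * 0.5900 / (2 * 1.0000000000) = -0.1148777986
Term 2 = 0.0090 * 0.9900 * 0.9910403788 * 0.5402916958 = 0.0047708674
Term 3 = 0 (no dividend yield, q = 0)
Theta = -0.1148777986 + (0.0047708674) + (0.0000000000) = -0.110107


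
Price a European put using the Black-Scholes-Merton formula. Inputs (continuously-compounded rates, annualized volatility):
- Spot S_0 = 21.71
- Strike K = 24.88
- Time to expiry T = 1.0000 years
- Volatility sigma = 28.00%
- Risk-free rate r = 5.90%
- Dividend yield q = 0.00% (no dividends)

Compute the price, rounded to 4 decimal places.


Answer: Price = 3.4811

Derivation:
d1 = (ln(S/K) + (r - q + 0.5*sigma^2) * T) / (sigma * sqrt(T)) = -0.13604030
d2 = d1 - sigma * sqrt(T) = -0.41604030
exp(-rT) = 0.94270677; exp(-qT) = 1.00000000
P = K * exp(-rT) * N(-d2) - S_0 * exp(-qT) * N(-d1)
N(-d1) = 0.55410529; N(-d2) = 0.66130974
P = 24.8800 * 0.94270677 * 0.66130974 - 21.7100 * 1.00000000 * 0.55410529 = 3.4811


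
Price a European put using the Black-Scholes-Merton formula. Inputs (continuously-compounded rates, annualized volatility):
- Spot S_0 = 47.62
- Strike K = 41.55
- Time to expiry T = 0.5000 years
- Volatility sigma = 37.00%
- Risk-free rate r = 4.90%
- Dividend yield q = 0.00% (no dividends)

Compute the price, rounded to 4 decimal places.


d1 = (ln(S/K) + (r - q + 0.5*sigma^2) * T) / (sigma * sqrt(T)) = 0.74563577
d2 = d1 - sigma * sqrt(T) = 0.48400626
exp(-rT) = 0.97579769; exp(-qT) = 1.00000000
P = K * exp(-rT) * N(-d2) - S_0 * exp(-qT) * N(-d1)
N(-d1) = 0.22794374; N(-d2) = 0.31419071
P = 41.5500 * 0.97579769 * 0.31419071 - 47.6200 * 1.00000000 * 0.22794374 = 1.8840

Answer: Price = 1.8840


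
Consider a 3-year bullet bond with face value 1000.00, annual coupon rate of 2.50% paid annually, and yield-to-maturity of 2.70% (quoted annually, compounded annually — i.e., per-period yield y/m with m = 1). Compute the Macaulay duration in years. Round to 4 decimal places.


Answer: Macaulay duration = 2.9272 years

Derivation:
Coupon per period c = face * coupon_rate / m = 25.000000
Periods per year m = 1; per-period yield y/m = 0.027000
Number of cashflows N = 3
Cashflows (t years, CF_t, discount factor 1/(1+y/m)^(m*t), PV):
  t = 1.0000: CF_t = 25.000000, DF = 0.973710, PV = 24.342746
  t = 2.0000: CF_t = 25.000000, DF = 0.948111, PV = 23.702771
  t = 3.0000: CF_t = 1025.000000, DF = 0.923185, PV = 946.264472
Price P = sum_t PV_t = 994.309989
Macaulay numerator sum_t t * PV_t:
  t * PV_t at t = 1.0000: 24.342746
  t * PV_t at t = 2.0000: 47.405542
  t * PV_t at t = 3.0000: 2838.793416
Macaulay duration D = (sum_t t * PV_t) / P = 2910.541704 / 994.309989 = 2.927197


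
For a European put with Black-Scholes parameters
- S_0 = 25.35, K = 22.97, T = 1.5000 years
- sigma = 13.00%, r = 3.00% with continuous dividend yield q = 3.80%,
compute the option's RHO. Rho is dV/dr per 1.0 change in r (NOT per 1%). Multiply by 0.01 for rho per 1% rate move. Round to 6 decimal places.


d1 = 0.6234561465; d2 = 0.4642393132
phi(d1) = 0.3284773752; exp(-qT) = 0.9445940694; exp(-rT) = 0.9559974818
N(-d2) = 0.3212381490
Rho = -K*T*exp(-rT)*N(-d2) = -22.9700 * 1.5000 * 0.9559974818 * 0.3212381490 = -10.581229

Answer: Rho = -10.581229


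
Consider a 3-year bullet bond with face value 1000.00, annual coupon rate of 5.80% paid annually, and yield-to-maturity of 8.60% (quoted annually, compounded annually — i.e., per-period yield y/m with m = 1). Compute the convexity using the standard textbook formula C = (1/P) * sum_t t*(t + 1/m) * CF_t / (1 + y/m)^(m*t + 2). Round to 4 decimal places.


Coupon per period c = face * coupon_rate / m = 58.000000
Periods per year m = 1; per-period yield y/m = 0.086000
Number of cashflows N = 3
Cashflows (t years, CF_t, discount factor 1/(1+y/m)^(m*t), PV):
  t = 1.0000: CF_t = 58.000000, DF = 0.920810, PV = 53.406998
  t = 2.0000: CF_t = 58.000000, DF = 0.847892, PV = 49.177715
  t = 3.0000: CF_t = 1058.000000, DF = 0.780747, PV = 826.030707
Price P = sum_t PV_t = 928.615419
Convexity numerator sum_t t*(t + 1/m) * CF_t / (1+y/m)^(m*t + 2):
  t = 1.0000: term = 90.566694
  t = 2.0000: term = 250.184237
  t = 3.0000: term = 8404.614293
Convexity = (1/P) * sum = 8745.365224 / 928.615419 = 9.417639

Answer: Convexity = 9.4176


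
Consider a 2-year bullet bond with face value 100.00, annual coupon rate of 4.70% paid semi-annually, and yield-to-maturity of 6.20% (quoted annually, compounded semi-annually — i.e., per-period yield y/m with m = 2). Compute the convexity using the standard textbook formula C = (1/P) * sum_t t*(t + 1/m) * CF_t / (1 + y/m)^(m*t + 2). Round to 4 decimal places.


Answer: Convexity = 4.4882

Derivation:
Coupon per period c = face * coupon_rate / m = 2.350000
Periods per year m = 2; per-period yield y/m = 0.031000
Number of cashflows N = 4
Cashflows (t years, CF_t, discount factor 1/(1+y/m)^(m*t), PV):
  t = 0.5000: CF_t = 2.350000, DF = 0.969932, PV = 2.279340
  t = 1.0000: CF_t = 2.350000, DF = 0.940768, PV = 2.210805
  t = 1.5000: CF_t = 2.350000, DF = 0.912481, PV = 2.144331
  t = 2.0000: CF_t = 102.350000, DF = 0.885045, PV = 90.584353
Price P = sum_t PV_t = 97.218830
Convexity numerator sum_t t*(t + 1/m) * CF_t / (1+y/m)^(m*t + 2):
  t = 0.5000: term = 1.072166
  t = 1.0000: term = 3.119784
  t = 1.5000: term = 6.051956
  t = 2.0000: term = 426.094433
Convexity = (1/P) * sum = 436.338338 / 97.218830 = 4.488208


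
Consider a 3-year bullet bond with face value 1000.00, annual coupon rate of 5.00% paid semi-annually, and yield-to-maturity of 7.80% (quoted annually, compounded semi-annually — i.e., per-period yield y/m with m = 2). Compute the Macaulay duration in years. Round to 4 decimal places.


Coupon per period c = face * coupon_rate / m = 25.000000
Periods per year m = 2; per-period yield y/m = 0.039000
Number of cashflows N = 6
Cashflows (t years, CF_t, discount factor 1/(1+y/m)^(m*t), PV):
  t = 0.5000: CF_t = 25.000000, DF = 0.962464, PV = 24.061598
  t = 1.0000: CF_t = 25.000000, DF = 0.926337, PV = 23.158419
  t = 1.5000: CF_t = 25.000000, DF = 0.891566, PV = 22.289143
  t = 2.0000: CF_t = 25.000000, DF = 0.858100, PV = 21.452495
  t = 2.5000: CF_t = 25.000000, DF = 0.825890, PV = 20.647253
  t = 3.0000: CF_t = 1025.000000, DF = 0.794889, PV = 814.761652
Price P = sum_t PV_t = 926.370560
Macaulay numerator sum_t t * PV_t:
  t * PV_t at t = 0.5000: 12.030799
  t * PV_t at t = 1.0000: 23.158419
  t * PV_t at t = 1.5000: 33.433714
  t * PV_t at t = 2.0000: 42.904991
  t * PV_t at t = 2.5000: 51.618131
  t * PV_t at t = 3.0000: 2444.284956
Macaulay duration D = (sum_t t * PV_t) / P = 2607.431011 / 926.370560 = 2.814674

Answer: Macaulay duration = 2.8147 years


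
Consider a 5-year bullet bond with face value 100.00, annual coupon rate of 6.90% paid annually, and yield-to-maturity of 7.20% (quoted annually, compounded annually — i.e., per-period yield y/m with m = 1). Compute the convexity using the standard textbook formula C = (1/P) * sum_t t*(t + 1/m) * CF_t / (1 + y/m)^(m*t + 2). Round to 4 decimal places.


Coupon per period c = face * coupon_rate / m = 6.900000
Periods per year m = 1; per-period yield y/m = 0.072000
Number of cashflows N = 5
Cashflows (t years, CF_t, discount factor 1/(1+y/m)^(m*t), PV):
  t = 1.0000: CF_t = 6.900000, DF = 0.932836, PV = 6.436567
  t = 2.0000: CF_t = 6.900000, DF = 0.870183, PV = 6.004260
  t = 3.0000: CF_t = 6.900000, DF = 0.811738, PV = 5.600989
  t = 4.0000: CF_t = 6.900000, DF = 0.757218, PV = 5.224803
  t = 5.0000: CF_t = 106.900000, DF = 0.706360, PV = 75.509880
Price P = sum_t PV_t = 98.776500
Convexity numerator sum_t t*(t + 1/m) * CF_t / (1+y/m)^(m*t + 2):
  t = 1.0000: term = 11.201978
  t = 2.0000: term = 31.348820
  t = 3.0000: term = 58.486605
  t = 4.0000: term = 90.930666
  t = 5.0000: term = 1971.221659
Convexity = (1/P) * sum = 2163.189729 / 98.776500 = 21.899842

Answer: Convexity = 21.8998


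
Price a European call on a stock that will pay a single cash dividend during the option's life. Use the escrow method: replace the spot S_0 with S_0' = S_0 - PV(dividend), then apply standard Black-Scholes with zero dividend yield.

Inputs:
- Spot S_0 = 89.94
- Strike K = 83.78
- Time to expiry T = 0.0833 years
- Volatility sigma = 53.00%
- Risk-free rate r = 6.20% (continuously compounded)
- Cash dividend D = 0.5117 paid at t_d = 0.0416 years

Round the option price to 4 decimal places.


Answer: Price = 8.8545

Derivation:
PV(D) = D * exp(-r * t_d) = 0.5117 * 0.99742412 = 0.51038192
S_0' = S_0 - PV(D) = 89.9400 - 0.51038192 = 89.42961808
d1 = (ln(S_0'/K) + (r + sigma^2/2)*T) / (sigma*sqrt(T)) = 0.53685813
d2 = d1 - sigma*sqrt(T) = 0.38389091
exp(-rT) = 0.99484871
N(d1) = 0.70431719; N(d2) = 0.64947035
C = S_0' * N(d1) - K * exp(-rT) * N(d2) = 89.42961808 * 0.70431719 - 83.7800 * 0.99484871 * 0.64947035 = 8.8545


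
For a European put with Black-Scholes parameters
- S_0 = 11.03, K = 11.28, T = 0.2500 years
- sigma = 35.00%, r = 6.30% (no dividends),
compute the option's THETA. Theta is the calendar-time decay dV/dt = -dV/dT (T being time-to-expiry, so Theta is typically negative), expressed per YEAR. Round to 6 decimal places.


Answer: Theta = -1.153517

Derivation:
d1 = 0.0494290697; d2 = -0.1255709303
phi(d1) = 0.3984552235; exp(-qT) = 1.0000000000; exp(-rT) = 0.9843733826
Theta = -S*exp(-qT)*phi(d1)*sigma/(2*sqrt(T)) + r*K*exp(-rT)*N(-d2) - q*S*exp(-qT)*N(-d1)
N(-d1) = 0.4802886811; N(-d2) = 0.5499642125; sqrt(T) = 0.5000000000
Term 1 = -11.0300 * 1.0000000000 * 0.3984552235 * 0.3500 / (2 * 0.5000000000) = -1.5382363903
Term 2 = 0.0630 * 11.2800 * 0.9843733826 * 0.5499642125 = 0.3847192707
Term 3 = 0 (no dividend yield, q = 0)
Theta = -1.5382363903 + (0.3847192707) + (0.0000000000) = -1.153517
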